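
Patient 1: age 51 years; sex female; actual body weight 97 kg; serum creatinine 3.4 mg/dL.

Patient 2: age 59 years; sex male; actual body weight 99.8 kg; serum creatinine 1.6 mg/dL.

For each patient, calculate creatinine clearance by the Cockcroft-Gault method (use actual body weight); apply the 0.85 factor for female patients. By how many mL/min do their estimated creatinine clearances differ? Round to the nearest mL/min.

40 mL/min

Patient 1: CrCl = (140 − 51) × 97 / (72 × 3.4) × 0.85 = 8633.0 / 244.80 × 0.85 ≈ 30.0 mL/min
Patient 2: CrCl = (140 − 59) × 99.8 / (72 × 1.6) = 8083.8 / 115.20 ≈ 70.2 mL/min
|30.0 − 70.2| = 40.2 mL/min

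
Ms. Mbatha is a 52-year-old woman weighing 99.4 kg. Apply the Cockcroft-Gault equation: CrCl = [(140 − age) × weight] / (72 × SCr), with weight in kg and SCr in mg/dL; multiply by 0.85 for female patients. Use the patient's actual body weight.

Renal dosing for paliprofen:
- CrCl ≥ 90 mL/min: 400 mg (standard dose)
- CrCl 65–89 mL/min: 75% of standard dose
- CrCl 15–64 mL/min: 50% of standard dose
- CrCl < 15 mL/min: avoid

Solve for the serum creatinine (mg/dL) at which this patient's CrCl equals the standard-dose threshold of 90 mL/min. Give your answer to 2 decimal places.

Standard dose requires CrCl ≥ 90 mL/min.
Set (140 − 52) × 99.4 × 0.85 / (72 × SCr) = 90
SCr = (140 − 52) × 99.4 × 0.85 / (72 × 90) = 1.147 mg/dL

1.15 mg/dL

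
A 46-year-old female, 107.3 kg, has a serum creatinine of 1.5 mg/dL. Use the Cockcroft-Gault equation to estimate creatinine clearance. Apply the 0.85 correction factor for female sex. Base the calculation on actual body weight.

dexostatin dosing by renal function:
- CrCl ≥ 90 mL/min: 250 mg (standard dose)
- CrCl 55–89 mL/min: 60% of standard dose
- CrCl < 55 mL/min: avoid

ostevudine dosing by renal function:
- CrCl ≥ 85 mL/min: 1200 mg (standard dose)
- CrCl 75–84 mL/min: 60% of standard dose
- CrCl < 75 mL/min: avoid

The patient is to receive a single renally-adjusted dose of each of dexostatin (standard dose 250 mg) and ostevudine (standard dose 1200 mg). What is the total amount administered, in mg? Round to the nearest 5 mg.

CrCl = (140 − 46) × 107.3 / (72 × 1.5) × 0.85 = 10086.2 / 108.00 × 0.85 ≈ 79.4 mL/min
CrCl ≈ 79 mL/min.
dexostatin: 55–89 mL/min → 60% of 250 mg = 150 mg.
ostevudine: 75–84 mL/min → 60% of 1200 mg = 720 mg.
Total = 150 + 720 = 870 mg.

870 mg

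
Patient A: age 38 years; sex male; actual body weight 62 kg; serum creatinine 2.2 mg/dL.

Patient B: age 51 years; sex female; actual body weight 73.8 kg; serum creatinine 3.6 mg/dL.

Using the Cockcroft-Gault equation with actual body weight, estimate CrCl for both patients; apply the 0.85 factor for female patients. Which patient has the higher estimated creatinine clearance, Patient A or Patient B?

Patient A

Patient A: CrCl = (140 − 38) × 62 / (72 × 2.2) = 6324.0 / 158.40 ≈ 39.9 mL/min
Patient B: CrCl = (140 − 51) × 73.8 / (72 × 3.6) × 0.85 = 6568.2 / 259.20 × 0.85 ≈ 21.5 mL/min
39.9 vs 21.5 mL/min → Patient A is higher.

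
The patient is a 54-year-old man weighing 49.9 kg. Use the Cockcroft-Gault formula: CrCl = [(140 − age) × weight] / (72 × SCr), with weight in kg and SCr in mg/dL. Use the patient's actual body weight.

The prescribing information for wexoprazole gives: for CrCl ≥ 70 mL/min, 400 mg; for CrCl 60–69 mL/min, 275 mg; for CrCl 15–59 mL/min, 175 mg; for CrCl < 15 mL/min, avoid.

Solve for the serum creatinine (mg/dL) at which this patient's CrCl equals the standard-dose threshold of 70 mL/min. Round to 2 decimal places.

0.85 mg/dL

Standard dose requires CrCl ≥ 70 mL/min.
Set (140 − 54) × 49.9 / (72 × SCr) = 70
SCr = (140 − 54) × 49.9 / (72 × 70) = 0.851 mg/dL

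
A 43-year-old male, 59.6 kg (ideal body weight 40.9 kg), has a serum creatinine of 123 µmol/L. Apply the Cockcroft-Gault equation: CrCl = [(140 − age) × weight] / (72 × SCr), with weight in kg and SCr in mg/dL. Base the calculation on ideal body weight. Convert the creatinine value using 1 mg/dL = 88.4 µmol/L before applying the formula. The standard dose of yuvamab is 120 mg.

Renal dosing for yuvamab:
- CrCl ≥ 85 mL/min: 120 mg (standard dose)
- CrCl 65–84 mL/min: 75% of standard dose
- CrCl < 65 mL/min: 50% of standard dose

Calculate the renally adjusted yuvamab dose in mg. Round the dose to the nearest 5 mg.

SCr = 123 / 88.4 = 1.391 mg/dL
CrCl = (140 − 43) × 40.9 / (72 × 1.391) = 3967.3 / 100.15 ≈ 39.6 mL/min
CrCl ≈ 40 mL/min → bracket < 65 mL/min.
50% of 120 mg = 60 mg

60 mg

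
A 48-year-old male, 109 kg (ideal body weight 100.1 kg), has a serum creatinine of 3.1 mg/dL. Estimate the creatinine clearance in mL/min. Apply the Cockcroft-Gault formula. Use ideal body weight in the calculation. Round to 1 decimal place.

41.3 mL/min

CrCl = (140 − 48) × 100.1 / (72 × 3.1) = 9209.2 / 223.20 ≈ 41.3 mL/min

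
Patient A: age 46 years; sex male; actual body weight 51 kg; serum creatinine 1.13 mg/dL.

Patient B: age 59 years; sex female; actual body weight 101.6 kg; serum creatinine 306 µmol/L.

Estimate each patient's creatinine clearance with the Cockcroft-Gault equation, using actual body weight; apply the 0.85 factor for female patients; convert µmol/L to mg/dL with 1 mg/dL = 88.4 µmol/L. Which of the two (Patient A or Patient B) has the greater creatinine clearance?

Patient A: CrCl = (140 − 46) × 51 / (72 × 1.13) = 4794.0 / 81.36 ≈ 58.9 mL/min
Patient B: SCr = 306 / 88.4 = 3.462 mg/dL
Patient B: CrCl = (140 − 59) × 101.6 / (72 × 3.462) × 0.85 = 8229.6 / 249.26 × 0.85 ≈ 28.1 mL/min
58.9 vs 28.1 mL/min → Patient A is higher.

Patient A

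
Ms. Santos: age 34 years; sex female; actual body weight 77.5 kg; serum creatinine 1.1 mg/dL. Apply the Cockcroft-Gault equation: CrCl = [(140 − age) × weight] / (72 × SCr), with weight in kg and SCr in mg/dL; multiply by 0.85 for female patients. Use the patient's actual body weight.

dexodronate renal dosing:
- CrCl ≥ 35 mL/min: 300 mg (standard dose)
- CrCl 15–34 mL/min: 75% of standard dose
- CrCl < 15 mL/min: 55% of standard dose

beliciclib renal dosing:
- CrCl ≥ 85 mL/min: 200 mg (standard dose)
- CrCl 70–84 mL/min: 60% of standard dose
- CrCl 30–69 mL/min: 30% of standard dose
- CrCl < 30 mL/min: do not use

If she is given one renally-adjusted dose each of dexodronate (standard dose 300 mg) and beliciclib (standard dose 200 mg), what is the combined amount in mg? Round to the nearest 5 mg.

500 mg

CrCl = (140 − 34) × 77.5 / (72 × 1.1) × 0.85 = 8215.0 / 79.20 × 0.85 ≈ 88.2 mL/min
CrCl ≈ 88 mL/min.
dexodronate: ≥ 35 mL/min → 100% of 300 mg = 300 mg.
beliciclib: ≥ 85 mL/min → 100% of 200 mg = 200 mg.
Total = 300 + 200 = 500 mg.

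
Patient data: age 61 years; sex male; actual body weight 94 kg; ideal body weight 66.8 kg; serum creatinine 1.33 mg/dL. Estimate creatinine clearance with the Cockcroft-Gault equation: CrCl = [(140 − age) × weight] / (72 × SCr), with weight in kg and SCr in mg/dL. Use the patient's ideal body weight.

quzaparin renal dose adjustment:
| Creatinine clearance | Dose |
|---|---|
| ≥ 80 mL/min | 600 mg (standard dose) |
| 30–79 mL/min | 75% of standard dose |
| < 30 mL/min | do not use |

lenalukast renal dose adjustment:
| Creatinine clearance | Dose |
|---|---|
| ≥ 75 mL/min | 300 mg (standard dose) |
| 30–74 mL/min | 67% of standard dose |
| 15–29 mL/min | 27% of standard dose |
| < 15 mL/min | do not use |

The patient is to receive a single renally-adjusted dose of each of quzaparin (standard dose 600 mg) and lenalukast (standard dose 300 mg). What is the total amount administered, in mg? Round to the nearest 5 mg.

650 mg

CrCl = (140 − 61) × 66.8 / (72 × 1.33) = 5277.2 / 95.76 ≈ 55.1 mL/min
CrCl ≈ 55 mL/min.
quzaparin: 30–79 mL/min → 75% of 600 mg = 450 mg.
lenalukast: 30–74 mL/min → 67% of 300 mg = 201 mg.
Total = 450 + 201 = 651 mg.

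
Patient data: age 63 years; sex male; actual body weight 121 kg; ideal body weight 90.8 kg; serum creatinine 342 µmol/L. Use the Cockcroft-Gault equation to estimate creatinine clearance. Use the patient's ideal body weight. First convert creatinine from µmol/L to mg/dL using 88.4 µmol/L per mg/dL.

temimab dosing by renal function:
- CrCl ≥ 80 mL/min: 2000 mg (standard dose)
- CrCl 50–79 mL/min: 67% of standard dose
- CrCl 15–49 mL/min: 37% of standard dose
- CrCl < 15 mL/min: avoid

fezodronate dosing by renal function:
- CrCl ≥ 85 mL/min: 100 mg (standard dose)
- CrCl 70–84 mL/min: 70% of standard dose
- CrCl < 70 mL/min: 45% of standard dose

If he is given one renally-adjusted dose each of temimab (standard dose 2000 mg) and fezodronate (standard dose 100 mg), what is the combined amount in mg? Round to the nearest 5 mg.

SCr = 342 / 88.4 = 3.869 mg/dL
CrCl = (140 − 63) × 90.8 / (72 × 3.869) = 6991.6 / 278.57 ≈ 25.1 mL/min
CrCl ≈ 25 mL/min.
temimab: 15–49 mL/min → 37% of 2000 mg = 740 mg.
fezodronate: < 70 mL/min → 45% of 100 mg = 45 mg.
Total = 740 + 45 = 785 mg.

785 mg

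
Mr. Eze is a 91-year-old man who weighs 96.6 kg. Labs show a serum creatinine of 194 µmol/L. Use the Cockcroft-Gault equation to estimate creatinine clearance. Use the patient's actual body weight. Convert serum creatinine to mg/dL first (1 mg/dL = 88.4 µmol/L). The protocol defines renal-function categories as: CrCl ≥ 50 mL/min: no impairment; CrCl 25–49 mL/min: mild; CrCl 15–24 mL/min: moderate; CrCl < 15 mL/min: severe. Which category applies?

SCr = 194 / 88.4 = 2.195 mg/dL
CrCl = (140 − 91) × 96.6 / (72 × 2.195) = 4733.4 / 158.04 ≈ 30.0 mL/min
30 mL/min falls in the 'mild' range.

mild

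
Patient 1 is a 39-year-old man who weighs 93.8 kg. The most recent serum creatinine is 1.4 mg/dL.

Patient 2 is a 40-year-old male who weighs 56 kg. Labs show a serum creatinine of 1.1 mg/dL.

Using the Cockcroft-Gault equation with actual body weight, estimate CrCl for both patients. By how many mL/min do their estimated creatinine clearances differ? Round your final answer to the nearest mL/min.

Patient 1: CrCl = (140 − 39) × 93.8 / (72 × 1.4) = 9473.8 / 100.80 ≈ 94.0 mL/min
Patient 2: CrCl = (140 − 40) × 56 / (72 × 1.1) = 5600.0 / 79.20 ≈ 70.7 mL/min
|94.0 − 70.7| = 23.3 mL/min

23 mL/min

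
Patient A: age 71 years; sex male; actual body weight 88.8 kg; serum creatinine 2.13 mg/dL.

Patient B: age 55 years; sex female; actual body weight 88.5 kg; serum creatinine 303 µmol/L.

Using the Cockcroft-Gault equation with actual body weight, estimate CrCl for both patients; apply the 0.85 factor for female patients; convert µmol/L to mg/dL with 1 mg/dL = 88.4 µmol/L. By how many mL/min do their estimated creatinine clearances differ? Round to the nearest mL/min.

Patient A: CrCl = (140 − 71) × 88.8 / (72 × 2.13) = 6127.2 / 153.36 ≈ 40.0 mL/min
Patient B: SCr = 303 / 88.4 = 3.428 mg/dL
Patient B: CrCl = (140 − 55) × 88.5 / (72 × 3.428) × 0.85 = 7522.5 / 246.82 × 0.85 ≈ 25.9 mL/min
|40.0 − 25.9| = 14.1 mL/min

14 mL/min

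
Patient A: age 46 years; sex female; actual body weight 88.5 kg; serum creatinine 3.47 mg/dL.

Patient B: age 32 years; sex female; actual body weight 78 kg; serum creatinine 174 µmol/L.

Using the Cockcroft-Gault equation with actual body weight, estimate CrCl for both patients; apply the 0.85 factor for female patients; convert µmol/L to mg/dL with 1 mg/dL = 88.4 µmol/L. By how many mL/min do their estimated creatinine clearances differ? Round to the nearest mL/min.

22 mL/min

Patient A: CrCl = (140 − 46) × 88.5 / (72 × 3.47) × 0.85 = 8319.0 / 249.84 × 0.85 ≈ 28.3 mL/min
Patient B: SCr = 174 / 88.4 = 1.968 mg/dL
Patient B: CrCl = (140 − 32) × 78 / (72 × 1.968) × 0.85 = 8424.0 / 141.70 × 0.85 ≈ 50.5 mL/min
|28.3 − 50.5| = 22.2 mL/min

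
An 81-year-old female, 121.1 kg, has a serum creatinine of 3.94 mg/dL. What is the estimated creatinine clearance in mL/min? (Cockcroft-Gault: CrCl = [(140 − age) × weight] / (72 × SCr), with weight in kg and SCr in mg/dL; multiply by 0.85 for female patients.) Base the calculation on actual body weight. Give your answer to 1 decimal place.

CrCl = (140 − 81) × 121.1 / (72 × 3.94) × 0.85 = 7144.9 / 283.68 × 0.85 ≈ 21.4 mL/min

21.4 mL/min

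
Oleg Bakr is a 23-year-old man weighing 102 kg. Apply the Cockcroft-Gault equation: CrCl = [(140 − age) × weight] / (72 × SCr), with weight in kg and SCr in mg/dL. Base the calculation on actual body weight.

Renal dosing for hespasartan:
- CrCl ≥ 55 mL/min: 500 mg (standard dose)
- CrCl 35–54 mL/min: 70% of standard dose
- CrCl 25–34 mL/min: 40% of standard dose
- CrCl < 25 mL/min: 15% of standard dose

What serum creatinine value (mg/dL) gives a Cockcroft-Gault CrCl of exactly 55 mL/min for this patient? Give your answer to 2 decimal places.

3.01 mg/dL

Standard dose requires CrCl ≥ 55 mL/min.
Set (140 − 23) × 102 / (72 × SCr) = 55
SCr = (140 − 23) × 102 / (72 × 55) = 3.014 mg/dL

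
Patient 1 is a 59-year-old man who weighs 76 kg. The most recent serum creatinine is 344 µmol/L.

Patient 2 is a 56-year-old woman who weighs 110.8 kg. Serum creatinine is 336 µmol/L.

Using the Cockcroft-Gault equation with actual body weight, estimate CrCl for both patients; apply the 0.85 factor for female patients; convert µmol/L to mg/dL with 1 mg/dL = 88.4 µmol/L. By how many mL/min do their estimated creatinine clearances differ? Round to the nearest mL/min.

7 mL/min

Patient 1: SCr = 344 / 88.4 = 3.891 mg/dL
Patient 1: CrCl = (140 − 59) × 76 / (72 × 3.891) = 6156.0 / 280.15 ≈ 22.0 mL/min
Patient 2: SCr = 336 / 88.4 = 3.801 mg/dL
Patient 2: CrCl = (140 − 56) × 110.8 / (72 × 3.801) × 0.85 = 9307.2 / 273.67 × 0.85 ≈ 28.9 mL/min
|22.0 − 28.9| = 6.9 mL/min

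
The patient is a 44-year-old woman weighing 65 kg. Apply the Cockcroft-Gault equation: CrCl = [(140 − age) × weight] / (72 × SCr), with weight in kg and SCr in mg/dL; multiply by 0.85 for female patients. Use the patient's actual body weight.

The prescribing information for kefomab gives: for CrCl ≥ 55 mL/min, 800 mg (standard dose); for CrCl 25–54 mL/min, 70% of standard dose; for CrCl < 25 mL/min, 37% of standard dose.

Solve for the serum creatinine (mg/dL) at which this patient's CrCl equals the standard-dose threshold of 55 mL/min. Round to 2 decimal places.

1.34 mg/dL

Standard dose requires CrCl ≥ 55 mL/min.
Set (140 − 44) × 65 × 0.85 / (72 × SCr) = 55
SCr = (140 − 44) × 65 × 0.85 / (72 × 55) = 1.339 mg/dL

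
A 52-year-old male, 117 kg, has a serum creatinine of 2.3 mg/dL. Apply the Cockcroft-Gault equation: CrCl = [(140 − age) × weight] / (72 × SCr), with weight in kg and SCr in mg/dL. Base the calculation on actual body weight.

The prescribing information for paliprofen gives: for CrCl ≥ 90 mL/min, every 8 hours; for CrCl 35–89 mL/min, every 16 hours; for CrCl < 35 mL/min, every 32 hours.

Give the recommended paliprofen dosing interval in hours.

CrCl = (140 − 52) × 117 / (72 × 2.3) = 10296.0 / 165.60 ≈ 62.2 mL/min
CrCl ≈ 62 mL/min → bracket 35–89 mL/min → every 16 hours.

every 16 hours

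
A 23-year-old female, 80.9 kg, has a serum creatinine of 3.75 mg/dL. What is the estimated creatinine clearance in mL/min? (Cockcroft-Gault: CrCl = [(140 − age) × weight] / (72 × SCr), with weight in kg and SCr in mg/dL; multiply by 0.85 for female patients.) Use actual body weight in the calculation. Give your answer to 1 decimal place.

29.8 mL/min

CrCl = (140 − 23) × 80.9 / (72 × 3.75) × 0.85 = 9465.3 / 270.00 × 0.85 ≈ 29.8 mL/min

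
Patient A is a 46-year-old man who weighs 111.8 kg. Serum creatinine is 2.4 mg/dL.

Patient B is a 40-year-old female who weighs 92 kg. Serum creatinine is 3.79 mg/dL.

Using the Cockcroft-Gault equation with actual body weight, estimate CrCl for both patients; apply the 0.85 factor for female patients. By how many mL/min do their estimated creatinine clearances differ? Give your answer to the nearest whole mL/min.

Patient A: CrCl = (140 − 46) × 111.8 / (72 × 2.4) = 10509.2 / 172.80 ≈ 60.8 mL/min
Patient B: CrCl = (140 − 40) × 92 / (72 × 3.79) × 0.85 = 9200.0 / 272.88 × 0.85 ≈ 28.7 mL/min
|60.8 − 28.7| = 32.1 mL/min

32 mL/min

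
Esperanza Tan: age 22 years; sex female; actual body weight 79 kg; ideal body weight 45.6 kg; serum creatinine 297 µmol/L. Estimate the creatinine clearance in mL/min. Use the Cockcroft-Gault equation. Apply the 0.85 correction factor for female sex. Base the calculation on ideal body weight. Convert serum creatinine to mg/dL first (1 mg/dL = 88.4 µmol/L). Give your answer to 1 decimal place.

SCr = 297 / 88.4 = 3.36 mg/dL
CrCl = (140 − 22) × 45.6 / (72 × 3.36) × 0.85 = 5380.8 / 241.92 × 0.85 ≈ 18.9 mL/min

18.9 mL/min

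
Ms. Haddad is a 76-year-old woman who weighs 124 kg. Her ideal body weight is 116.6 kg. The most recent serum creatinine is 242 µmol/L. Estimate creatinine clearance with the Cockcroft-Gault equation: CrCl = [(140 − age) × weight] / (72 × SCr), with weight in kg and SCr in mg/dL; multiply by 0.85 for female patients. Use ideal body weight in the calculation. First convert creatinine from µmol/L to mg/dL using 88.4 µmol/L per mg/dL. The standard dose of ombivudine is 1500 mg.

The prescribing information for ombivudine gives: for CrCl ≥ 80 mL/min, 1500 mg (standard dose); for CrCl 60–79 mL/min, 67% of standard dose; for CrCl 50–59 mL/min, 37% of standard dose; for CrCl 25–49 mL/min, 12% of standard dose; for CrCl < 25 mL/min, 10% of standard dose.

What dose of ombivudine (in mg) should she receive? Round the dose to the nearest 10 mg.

180 mg

SCr = 242 / 88.4 = 2.738 mg/dL
CrCl = (140 − 76) × 116.6 / (72 × 2.738) × 0.85 = 7462.4 / 197.14 × 0.85 ≈ 32.2 mL/min
CrCl ≈ 32 mL/min → bracket 25–49 mL/min.
12% of 1500 mg = 180 mg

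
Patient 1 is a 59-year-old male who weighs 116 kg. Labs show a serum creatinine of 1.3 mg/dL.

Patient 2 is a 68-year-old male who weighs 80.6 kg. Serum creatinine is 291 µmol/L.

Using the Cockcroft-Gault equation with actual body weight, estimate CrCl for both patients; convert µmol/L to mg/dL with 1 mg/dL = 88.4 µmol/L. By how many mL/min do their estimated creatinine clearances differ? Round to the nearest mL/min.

Patient 1: CrCl = (140 − 59) × 116 / (72 × 1.3) = 9396.0 / 93.60 ≈ 100.4 mL/min
Patient 2: SCr = 291 / 88.4 = 3.292 mg/dL
Patient 2: CrCl = (140 − 68) × 80.6 / (72 × 3.292) = 5803.2 / 237.02 ≈ 24.5 mL/min
|100.4 − 24.5| = 75.9 mL/min

76 mL/min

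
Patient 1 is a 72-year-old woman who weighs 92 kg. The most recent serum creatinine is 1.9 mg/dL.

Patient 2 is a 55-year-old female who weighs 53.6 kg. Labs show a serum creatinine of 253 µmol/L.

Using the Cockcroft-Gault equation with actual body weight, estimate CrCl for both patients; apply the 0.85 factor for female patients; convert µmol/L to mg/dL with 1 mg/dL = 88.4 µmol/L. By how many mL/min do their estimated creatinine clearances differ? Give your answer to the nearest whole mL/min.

Patient 1: CrCl = (140 − 72) × 92 / (72 × 1.9) × 0.85 = 6256.0 / 136.80 × 0.85 ≈ 38.9 mL/min
Patient 2: SCr = 253 / 88.4 = 2.862 mg/dL
Patient 2: CrCl = (140 − 55) × 53.6 / (72 × 2.862) × 0.85 = 4556.0 / 206.06 × 0.85 ≈ 18.8 mL/min
|38.9 − 18.8| = 20.1 mL/min

20 mL/min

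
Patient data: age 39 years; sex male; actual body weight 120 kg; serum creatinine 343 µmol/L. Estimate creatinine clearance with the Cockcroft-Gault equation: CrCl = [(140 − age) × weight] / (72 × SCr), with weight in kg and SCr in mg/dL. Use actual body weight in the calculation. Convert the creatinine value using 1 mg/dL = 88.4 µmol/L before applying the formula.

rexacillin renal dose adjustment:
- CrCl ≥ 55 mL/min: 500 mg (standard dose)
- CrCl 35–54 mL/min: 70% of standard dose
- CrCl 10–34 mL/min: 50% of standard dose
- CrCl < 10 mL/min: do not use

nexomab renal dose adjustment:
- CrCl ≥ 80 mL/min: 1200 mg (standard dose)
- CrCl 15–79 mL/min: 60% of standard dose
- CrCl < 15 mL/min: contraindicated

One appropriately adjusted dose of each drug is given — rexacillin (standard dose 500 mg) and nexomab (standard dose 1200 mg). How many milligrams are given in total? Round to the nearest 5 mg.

1070 mg

SCr = 343 / 88.4 = 3.88 mg/dL
CrCl = (140 − 39) × 120 / (72 × 3.88) = 12120.0 / 279.36 ≈ 43.4 mL/min
CrCl ≈ 43 mL/min.
rexacillin: 35–54 mL/min → 70% of 500 mg = 350 mg.
nexomab: 15–79 mL/min → 60% of 1200 mg = 720 mg.
Total = 350 + 720 = 1070 mg.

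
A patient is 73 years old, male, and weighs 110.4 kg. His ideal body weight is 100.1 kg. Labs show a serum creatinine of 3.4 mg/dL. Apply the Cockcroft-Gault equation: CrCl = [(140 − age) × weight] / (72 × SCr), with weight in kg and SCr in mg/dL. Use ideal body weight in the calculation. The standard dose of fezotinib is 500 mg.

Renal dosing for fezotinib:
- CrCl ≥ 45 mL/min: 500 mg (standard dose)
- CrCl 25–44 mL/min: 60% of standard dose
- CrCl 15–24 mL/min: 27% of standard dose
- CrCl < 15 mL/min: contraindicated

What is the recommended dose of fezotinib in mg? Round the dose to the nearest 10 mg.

300 mg

CrCl = (140 − 73) × 100.1 / (72 × 3.4) = 6706.7 / 244.80 ≈ 27.4 mL/min
CrCl ≈ 27 mL/min → bracket 25–44 mL/min.
60% of 500 mg = 300 mg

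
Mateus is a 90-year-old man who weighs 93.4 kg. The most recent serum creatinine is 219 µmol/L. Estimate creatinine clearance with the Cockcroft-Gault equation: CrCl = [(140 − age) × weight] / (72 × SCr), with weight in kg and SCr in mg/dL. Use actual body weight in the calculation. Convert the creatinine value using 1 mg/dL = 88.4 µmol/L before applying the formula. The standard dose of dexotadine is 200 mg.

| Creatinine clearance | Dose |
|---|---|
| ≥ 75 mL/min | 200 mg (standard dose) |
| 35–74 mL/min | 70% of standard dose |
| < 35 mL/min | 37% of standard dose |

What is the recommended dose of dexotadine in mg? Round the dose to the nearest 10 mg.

SCr = 219 / 88.4 = 2.477 mg/dL
CrCl = (140 − 90) × 93.4 / (72 × 2.477) = 4670.0 / 178.34 ≈ 26.2 mL/min
CrCl ≈ 26 mL/min → bracket < 35 mL/min.
37% of 200 mg = 74 mg → 70 mg

70 mg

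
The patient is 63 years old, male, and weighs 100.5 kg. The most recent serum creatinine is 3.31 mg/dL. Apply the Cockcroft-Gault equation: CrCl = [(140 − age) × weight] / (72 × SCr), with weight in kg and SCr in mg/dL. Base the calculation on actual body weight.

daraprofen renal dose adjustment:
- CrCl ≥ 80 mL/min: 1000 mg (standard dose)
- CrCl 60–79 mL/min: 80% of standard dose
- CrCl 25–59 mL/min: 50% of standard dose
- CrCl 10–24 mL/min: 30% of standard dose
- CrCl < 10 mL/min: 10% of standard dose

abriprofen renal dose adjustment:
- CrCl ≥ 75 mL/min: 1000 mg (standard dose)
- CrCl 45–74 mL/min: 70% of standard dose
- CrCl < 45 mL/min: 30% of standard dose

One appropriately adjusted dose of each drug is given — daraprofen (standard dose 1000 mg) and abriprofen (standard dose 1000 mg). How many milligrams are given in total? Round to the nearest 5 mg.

CrCl = (140 − 63) × 100.5 / (72 × 3.31) = 7738.5 / 238.32 ≈ 32.5 mL/min
CrCl ≈ 32 mL/min.
daraprofen: 25–59 mL/min → 50% of 1000 mg = 500 mg.
abriprofen: < 45 mL/min → 30% of 1000 mg = 300 mg.
Total = 500 + 300 = 800 mg.

800 mg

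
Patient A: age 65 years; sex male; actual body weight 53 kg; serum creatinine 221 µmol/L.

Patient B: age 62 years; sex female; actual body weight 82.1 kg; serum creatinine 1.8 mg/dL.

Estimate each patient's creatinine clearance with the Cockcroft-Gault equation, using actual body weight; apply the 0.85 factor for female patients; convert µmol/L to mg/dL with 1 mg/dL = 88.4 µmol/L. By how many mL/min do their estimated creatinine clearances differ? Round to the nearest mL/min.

Patient A: SCr = 221 / 88.4 = 2.5 mg/dL
Patient A: CrCl = (140 − 65) × 53 / (72 × 2.5) = 3975.0 / 180.00 ≈ 22.1 mL/min
Patient B: CrCl = (140 − 62) × 82.1 / (72 × 1.8) × 0.85 = 6403.8 / 129.60 × 0.85 ≈ 42.0 mL/min
|22.1 − 42.0| = 19.9 mL/min

20 mL/min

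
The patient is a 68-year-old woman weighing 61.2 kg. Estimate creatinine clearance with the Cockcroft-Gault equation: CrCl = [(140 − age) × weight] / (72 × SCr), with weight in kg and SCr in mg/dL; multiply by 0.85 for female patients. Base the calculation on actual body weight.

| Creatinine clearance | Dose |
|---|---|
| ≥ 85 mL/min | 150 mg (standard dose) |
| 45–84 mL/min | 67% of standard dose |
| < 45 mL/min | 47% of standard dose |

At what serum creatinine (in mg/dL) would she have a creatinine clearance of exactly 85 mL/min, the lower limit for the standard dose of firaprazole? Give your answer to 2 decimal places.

0.61 mg/dL

Standard dose requires CrCl ≥ 85 mL/min.
Set (140 − 68) × 61.2 × 0.85 / (72 × SCr) = 85
SCr = (140 − 68) × 61.2 × 0.85 / (72 × 85) = 0.612 mg/dL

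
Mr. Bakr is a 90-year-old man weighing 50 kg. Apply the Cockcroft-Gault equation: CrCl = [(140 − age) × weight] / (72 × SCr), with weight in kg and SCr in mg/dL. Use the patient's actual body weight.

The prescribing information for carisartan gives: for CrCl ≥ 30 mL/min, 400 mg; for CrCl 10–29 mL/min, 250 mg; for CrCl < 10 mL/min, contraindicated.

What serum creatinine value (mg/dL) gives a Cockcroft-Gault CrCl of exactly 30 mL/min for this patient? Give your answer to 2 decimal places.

1.16 mg/dL

Standard dose requires CrCl ≥ 30 mL/min.
Set (140 − 90) × 50 / (72 × SCr) = 30
SCr = (140 − 90) × 50 / (72 × 30) = 1.157 mg/dL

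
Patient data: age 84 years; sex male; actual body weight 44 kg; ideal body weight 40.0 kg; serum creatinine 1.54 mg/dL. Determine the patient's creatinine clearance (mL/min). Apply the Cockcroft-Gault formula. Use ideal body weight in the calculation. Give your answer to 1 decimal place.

20.2 mL/min

CrCl = (140 − 84) × 40 / (72 × 1.54) = 2240.0 / 110.88 ≈ 20.2 mL/min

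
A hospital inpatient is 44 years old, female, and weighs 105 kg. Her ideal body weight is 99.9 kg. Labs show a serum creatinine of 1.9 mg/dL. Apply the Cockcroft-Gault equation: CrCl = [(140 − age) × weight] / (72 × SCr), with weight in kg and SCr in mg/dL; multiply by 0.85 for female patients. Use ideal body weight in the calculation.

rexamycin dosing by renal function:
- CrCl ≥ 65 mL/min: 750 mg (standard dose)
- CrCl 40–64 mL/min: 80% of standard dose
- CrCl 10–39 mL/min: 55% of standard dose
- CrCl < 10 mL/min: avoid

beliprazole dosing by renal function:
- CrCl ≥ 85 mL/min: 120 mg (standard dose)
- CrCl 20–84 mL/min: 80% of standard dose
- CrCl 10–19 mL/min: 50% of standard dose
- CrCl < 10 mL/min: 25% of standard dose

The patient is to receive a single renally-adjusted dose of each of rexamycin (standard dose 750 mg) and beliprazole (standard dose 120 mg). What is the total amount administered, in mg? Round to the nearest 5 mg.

695 mg

CrCl = (140 − 44) × 99.9 / (72 × 1.9) × 0.85 = 9590.4 / 136.80 × 0.85 ≈ 59.6 mL/min
CrCl ≈ 60 mL/min.
rexamycin: 40–64 mL/min → 80% of 750 mg = 600 mg.
beliprazole: 20–84 mL/min → 80% of 120 mg = 96 mg.
Total = 600 + 96 = 696 mg.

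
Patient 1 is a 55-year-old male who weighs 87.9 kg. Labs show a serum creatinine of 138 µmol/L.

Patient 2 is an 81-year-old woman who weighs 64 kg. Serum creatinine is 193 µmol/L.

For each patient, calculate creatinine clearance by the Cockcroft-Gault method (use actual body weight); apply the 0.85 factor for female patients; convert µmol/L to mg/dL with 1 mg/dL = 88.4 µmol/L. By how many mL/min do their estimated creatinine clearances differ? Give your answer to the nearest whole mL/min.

46 mL/min

Patient 1: SCr = 138 / 88.4 = 1.561 mg/dL
Patient 1: CrCl = (140 − 55) × 87.9 / (72 × 1.561) = 7471.5 / 112.39 ≈ 66.5 mL/min
Patient 2: SCr = 193 / 88.4 = 2.183 mg/dL
Patient 2: CrCl = (140 − 81) × 64 / (72 × 2.183) × 0.85 = 3776.0 / 157.18 × 0.85 ≈ 20.4 mL/min
|66.5 − 20.4| = 46.1 mL/min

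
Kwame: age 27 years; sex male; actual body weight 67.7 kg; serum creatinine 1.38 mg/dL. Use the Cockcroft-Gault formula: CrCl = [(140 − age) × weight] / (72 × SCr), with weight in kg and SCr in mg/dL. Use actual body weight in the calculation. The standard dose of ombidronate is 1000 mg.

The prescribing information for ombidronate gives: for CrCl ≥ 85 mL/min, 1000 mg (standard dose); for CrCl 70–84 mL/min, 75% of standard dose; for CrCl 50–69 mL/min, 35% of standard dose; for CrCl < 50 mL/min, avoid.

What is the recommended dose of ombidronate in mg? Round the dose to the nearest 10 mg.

CrCl = (140 − 27) × 67.7 / (72 × 1.38) = 7650.1 / 99.36 ≈ 77.0 mL/min
CrCl ≈ 77 mL/min → bracket 70–84 mL/min.
75% of 1000 mg = 750 mg

750 mg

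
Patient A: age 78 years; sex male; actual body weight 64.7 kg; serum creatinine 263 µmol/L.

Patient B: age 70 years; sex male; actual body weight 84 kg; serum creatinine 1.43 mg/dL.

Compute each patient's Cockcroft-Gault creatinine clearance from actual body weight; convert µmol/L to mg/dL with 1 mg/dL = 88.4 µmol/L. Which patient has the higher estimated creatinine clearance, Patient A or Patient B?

Patient B

Patient A: SCr = 263 / 88.4 = 2.975 mg/dL
Patient A: CrCl = (140 − 78) × 64.7 / (72 × 2.975) = 4011.4 / 214.20 ≈ 18.7 mL/min
Patient B: CrCl = (140 − 70) × 84 / (72 × 1.43) = 5880.0 / 102.96 ≈ 57.1 mL/min
18.7 vs 57.1 mL/min → Patient B is higher.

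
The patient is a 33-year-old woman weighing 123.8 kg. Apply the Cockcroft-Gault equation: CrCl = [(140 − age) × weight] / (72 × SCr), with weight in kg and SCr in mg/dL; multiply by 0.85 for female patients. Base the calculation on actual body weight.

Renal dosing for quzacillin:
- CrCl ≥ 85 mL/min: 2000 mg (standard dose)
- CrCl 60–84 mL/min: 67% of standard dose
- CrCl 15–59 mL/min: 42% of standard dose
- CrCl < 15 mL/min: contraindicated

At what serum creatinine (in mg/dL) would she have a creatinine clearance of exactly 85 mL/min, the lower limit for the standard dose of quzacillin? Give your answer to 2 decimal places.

1.84 mg/dL

Standard dose requires CrCl ≥ 85 mL/min.
Set (140 − 33) × 123.8 × 0.85 / (72 × SCr) = 85
SCr = (140 − 33) × 123.8 × 0.85 / (72 × 85) = 1.840 mg/dL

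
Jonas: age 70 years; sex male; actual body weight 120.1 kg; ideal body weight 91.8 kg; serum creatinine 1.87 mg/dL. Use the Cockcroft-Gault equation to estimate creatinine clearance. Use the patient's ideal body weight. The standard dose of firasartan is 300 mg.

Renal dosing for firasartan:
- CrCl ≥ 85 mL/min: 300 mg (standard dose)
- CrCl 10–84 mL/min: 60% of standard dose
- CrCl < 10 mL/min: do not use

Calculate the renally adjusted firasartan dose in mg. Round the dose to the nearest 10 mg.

180 mg

CrCl = (140 − 70) × 91.8 / (72 × 1.87) = 6426.0 / 134.64 ≈ 47.7 mL/min
CrCl ≈ 48 mL/min → bracket 10–84 mL/min.
60% of 300 mg = 180 mg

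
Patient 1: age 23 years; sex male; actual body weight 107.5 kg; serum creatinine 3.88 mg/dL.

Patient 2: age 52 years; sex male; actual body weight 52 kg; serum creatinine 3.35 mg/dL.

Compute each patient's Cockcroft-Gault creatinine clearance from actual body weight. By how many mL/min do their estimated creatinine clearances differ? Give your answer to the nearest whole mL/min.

Patient 1: CrCl = (140 − 23) × 107.5 / (72 × 3.88) = 12577.5 / 279.36 ≈ 45.0 mL/min
Patient 2: CrCl = (140 − 52) × 52 / (72 × 3.35) = 4576.0 / 241.20 ≈ 19.0 mL/min
|45.0 − 19.0| = 26.0 mL/min

26 mL/min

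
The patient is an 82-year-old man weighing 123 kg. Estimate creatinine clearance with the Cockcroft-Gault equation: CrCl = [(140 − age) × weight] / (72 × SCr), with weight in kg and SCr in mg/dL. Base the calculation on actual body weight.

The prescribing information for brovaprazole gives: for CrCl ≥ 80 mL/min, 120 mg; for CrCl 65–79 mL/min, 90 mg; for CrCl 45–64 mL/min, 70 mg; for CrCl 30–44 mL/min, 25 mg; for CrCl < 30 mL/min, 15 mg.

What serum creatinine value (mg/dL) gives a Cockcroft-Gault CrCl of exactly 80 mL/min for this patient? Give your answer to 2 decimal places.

1.24 mg/dL

Standard dose requires CrCl ≥ 80 mL/min.
Set (140 − 82) × 123 / (72 × SCr) = 80
SCr = (140 − 82) × 123 / (72 × 80) = 1.239 mg/dL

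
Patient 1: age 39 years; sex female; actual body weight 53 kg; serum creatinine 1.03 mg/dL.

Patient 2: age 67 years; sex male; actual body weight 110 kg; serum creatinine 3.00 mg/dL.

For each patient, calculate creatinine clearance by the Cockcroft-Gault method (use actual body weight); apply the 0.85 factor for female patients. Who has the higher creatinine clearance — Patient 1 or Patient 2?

Patient 1

Patient 1: CrCl = (140 − 39) × 53 / (72 × 1.03) × 0.85 = 5353.0 / 74.16 × 0.85 ≈ 61.4 mL/min
Patient 2: CrCl = (140 − 67) × 110 / (72 × 3) = 8030.0 / 216.00 ≈ 37.2 mL/min
61.4 vs 37.2 mL/min → Patient 1 is higher.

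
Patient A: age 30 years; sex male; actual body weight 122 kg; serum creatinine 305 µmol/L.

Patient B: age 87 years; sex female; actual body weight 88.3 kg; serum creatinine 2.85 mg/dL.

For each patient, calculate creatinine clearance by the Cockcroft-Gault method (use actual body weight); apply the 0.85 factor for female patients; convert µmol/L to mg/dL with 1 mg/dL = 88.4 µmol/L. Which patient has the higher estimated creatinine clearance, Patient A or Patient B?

Patient A: SCr = 305 / 88.4 = 3.45 mg/dL
Patient A: CrCl = (140 − 30) × 122 / (72 × 3.45) = 13420.0 / 248.40 ≈ 54.0 mL/min
Patient B: CrCl = (140 − 87) × 88.3 / (72 × 2.85) × 0.85 = 4679.9 / 205.20 × 0.85 ≈ 19.4 mL/min
54.0 vs 19.4 mL/min → Patient A is higher.

Patient A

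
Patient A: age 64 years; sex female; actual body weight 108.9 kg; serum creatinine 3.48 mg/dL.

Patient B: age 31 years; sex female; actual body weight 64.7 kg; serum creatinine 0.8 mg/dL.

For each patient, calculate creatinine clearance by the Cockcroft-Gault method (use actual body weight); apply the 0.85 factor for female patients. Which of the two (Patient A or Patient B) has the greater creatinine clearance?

Patient A: CrCl = (140 − 64) × 108.9 / (72 × 3.48) × 0.85 = 8276.4 / 250.56 × 0.85 ≈ 28.1 mL/min
Patient B: CrCl = (140 − 31) × 64.7 / (72 × 0.8) × 0.85 = 7052.3 / 57.60 × 0.85 ≈ 104.1 mL/min
28.1 vs 104.1 mL/min → Patient B is higher.

Patient B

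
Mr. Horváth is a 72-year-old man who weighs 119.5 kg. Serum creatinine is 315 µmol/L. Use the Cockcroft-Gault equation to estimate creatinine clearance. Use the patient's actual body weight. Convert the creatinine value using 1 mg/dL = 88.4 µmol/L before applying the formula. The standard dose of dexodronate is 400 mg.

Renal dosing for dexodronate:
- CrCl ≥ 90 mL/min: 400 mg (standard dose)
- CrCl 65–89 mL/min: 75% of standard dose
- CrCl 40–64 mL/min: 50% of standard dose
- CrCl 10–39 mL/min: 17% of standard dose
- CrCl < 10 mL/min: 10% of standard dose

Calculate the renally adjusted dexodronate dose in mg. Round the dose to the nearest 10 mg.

70 mg

SCr = 315 / 88.4 = 3.563 mg/dL
CrCl = (140 − 72) × 119.5 / (72 × 3.563) = 8126.0 / 256.54 ≈ 31.7 mL/min
CrCl ≈ 32 mL/min → bracket 10–39 mL/min.
17% of 400 mg = 68 mg → 70 mg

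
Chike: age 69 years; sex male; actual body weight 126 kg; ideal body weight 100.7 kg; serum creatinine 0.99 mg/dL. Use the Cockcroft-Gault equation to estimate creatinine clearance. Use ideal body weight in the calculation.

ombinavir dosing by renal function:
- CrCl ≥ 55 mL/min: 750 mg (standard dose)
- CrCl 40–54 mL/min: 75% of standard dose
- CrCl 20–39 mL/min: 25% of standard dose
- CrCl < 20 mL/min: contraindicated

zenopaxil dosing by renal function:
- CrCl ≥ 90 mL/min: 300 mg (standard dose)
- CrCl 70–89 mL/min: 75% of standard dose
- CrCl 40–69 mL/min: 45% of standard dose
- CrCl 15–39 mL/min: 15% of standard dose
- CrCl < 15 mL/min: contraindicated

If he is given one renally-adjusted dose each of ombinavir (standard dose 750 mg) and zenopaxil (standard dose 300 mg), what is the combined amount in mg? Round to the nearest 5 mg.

1050 mg

CrCl = (140 − 69) × 100.7 / (72 × 0.99) = 7149.7 / 71.28 ≈ 100.3 mL/min
CrCl ≈ 100 mL/min.
ombinavir: ≥ 55 mL/min → 100% of 750 mg = 750 mg.
zenopaxil: ≥ 90 mL/min → 100% of 300 mg = 300 mg.
Total = 750 + 300 = 1050 mg.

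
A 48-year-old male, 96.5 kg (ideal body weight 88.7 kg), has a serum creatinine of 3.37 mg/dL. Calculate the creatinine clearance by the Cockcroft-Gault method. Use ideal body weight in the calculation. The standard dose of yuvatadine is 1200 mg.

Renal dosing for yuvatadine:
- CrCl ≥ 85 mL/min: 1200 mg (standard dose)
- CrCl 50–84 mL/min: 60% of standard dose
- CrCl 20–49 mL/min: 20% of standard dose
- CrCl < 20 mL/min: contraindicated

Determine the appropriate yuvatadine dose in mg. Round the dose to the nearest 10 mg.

240 mg

CrCl = (140 − 48) × 88.7 / (72 × 3.37) = 8160.4 / 242.64 ≈ 33.6 mL/min
CrCl ≈ 34 mL/min → bracket 20–49 mL/min.
20% of 1200 mg = 240 mg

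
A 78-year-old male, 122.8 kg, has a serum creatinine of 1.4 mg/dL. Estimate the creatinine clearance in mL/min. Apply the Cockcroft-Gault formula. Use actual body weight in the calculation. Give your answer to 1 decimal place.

CrCl = (140 − 78) × 122.8 / (72 × 1.4) = 7613.6 / 100.80 ≈ 75.5 mL/min

75.5 mL/min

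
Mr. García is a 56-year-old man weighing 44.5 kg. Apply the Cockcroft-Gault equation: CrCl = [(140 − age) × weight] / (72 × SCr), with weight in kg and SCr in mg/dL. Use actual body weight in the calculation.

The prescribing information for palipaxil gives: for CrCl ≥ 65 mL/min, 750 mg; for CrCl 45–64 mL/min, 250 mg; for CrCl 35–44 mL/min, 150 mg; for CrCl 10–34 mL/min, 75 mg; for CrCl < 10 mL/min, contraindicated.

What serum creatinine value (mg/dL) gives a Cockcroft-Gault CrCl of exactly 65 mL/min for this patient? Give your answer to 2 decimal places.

0.80 mg/dL

Standard dose requires CrCl ≥ 65 mL/min.
Set (140 − 56) × 44.5 / (72 × SCr) = 65
SCr = (140 − 56) × 44.5 / (72 × 65) = 0.799 mg/dL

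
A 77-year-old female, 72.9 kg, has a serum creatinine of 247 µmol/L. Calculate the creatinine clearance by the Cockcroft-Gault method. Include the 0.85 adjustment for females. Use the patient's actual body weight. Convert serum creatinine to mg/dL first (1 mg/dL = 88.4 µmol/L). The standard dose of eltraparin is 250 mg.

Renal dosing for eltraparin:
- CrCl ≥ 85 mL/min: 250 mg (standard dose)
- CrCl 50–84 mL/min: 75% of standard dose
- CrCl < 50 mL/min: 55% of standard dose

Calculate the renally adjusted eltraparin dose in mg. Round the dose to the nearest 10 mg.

140 mg

SCr = 247 / 88.4 = 2.794 mg/dL
CrCl = (140 − 77) × 72.9 / (72 × 2.794) × 0.85 = 4592.7 / 201.17 × 0.85 ≈ 19.4 mL/min
CrCl ≈ 19 mL/min → bracket < 50 mL/min.
55% of 250 mg = 137.5 mg → 140 mg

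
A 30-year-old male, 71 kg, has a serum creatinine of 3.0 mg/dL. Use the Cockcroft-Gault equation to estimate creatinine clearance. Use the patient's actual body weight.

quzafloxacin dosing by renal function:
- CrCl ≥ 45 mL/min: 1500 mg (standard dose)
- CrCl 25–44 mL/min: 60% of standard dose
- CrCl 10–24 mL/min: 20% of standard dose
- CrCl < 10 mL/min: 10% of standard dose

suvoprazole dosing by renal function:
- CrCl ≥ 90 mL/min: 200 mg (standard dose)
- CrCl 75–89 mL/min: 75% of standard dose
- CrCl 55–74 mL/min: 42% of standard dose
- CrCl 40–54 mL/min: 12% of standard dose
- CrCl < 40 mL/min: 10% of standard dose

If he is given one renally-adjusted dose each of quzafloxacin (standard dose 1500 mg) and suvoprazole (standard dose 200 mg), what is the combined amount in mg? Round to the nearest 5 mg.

CrCl = (140 − 30) × 71 / (72 × 3) = 7810.0 / 216.00 ≈ 36.2 mL/min
CrCl ≈ 36 mL/min.
quzafloxacin: 25–44 mL/min → 60% of 1500 mg = 900 mg.
suvoprazole: < 40 mL/min → 10% of 200 mg = 20 mg.
Total = 900 + 20 = 920 mg.

920 mg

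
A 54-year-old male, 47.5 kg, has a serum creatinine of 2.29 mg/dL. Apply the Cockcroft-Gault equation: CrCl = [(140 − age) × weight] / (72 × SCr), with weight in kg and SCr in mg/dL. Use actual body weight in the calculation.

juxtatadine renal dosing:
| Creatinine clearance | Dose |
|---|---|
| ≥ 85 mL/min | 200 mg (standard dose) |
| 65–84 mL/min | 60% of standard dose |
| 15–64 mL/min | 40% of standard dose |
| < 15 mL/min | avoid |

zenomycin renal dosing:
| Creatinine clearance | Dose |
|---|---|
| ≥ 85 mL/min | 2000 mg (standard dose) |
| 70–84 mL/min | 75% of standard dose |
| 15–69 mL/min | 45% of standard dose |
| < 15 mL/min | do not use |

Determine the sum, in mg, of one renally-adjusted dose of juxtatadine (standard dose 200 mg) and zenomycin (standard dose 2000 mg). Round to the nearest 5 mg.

CrCl = (140 − 54) × 47.5 / (72 × 2.29) = 4085.0 / 164.88 ≈ 24.8 mL/min
CrCl ≈ 25 mL/min.
juxtatadine: 15–64 mL/min → 40% of 200 mg = 80 mg.
zenomycin: 15–69 mL/min → 45% of 2000 mg = 900 mg.
Total = 80 + 900 = 980 mg.

980 mg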